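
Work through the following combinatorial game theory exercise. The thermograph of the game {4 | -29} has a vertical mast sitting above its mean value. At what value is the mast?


Game = {4 | -29}, a switch {a | b} with numbers a > b.
Its thermograph has left wall a - t and right wall b + t, which meet at t = (a - b)/2, where both equal (a + b)/2. So the mast (mean value) is at (a + b)/2.
Mean = (4 + (-29))/2 = -25/2 = -25/2

-25/2


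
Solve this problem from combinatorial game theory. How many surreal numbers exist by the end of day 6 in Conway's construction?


Day 0: {|} = 0 is born. Count = 1.
Day n: the number of surreal numbers born by day n is 2^(n+1) - 1.
By day 0: 2^1 - 1 = 1
By day 1: 2^2 - 1 = 3
By day 2: 2^3 - 1 = 7
By day 3: 2^4 - 1 = 15
By day 4: 2^5 - 1 = 31
By day 5: 2^6 - 1 = 63
By day 6: 2^7 - 1 = 127
By day 6: 127 surreal numbers.

127


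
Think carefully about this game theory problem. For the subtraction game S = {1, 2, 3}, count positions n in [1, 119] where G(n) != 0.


Subtraction set S = {1, 2, 3}, so G(n) = n mod 4.
G(n) = 0 when n is a multiple of 4.
Multiples of 4 in [1, 119]: 29
N-positions (nonzero Grundy) = 119 - 29 = 90

90


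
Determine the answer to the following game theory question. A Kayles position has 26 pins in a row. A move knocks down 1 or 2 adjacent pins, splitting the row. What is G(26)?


Kayles: a move removes 1 or 2 adjacent pins from a contiguous row.
Removing pins from a row of k leaves two independent rows (a, b) with a + b = k - 1 (one pin) or a + b = k - 2 (two pins); an end removal gives a = 0.
By Sprague-Grundy, G(k) = mex{ G(a) XOR G(b) } over all these splits. G(0) = 0.
G(1): splits (0,0):0^0=0 -> mex({0}) = 1
G(2): splits (0,1):0^1=1 (0,0):0^0=0 -> mex({0, 1}) = 2
G(3): splits (0,2):0^2=2 (1,1):1^1=0 (0,1):0^1=1 -> mex({0, 1, 2}) = 3
G(4): splits (0,3):0^3=3 (1,2):1^2=3 (0,2):0^2=2 (1,1):1^1=0 -> mex({0, 2, 3}) = 1
G(5): splits (0,4):0^1=1 (1,3):1^3=2 (2,2):2^2=0 (0,3):0^3=3 (1,2):1^2=3 -> mex({0, 1, 2, 3}) = 4
G(6) = mex({0, 1, 2, 4}) = 3
G(7) = mex({0, 1, 3, 4, 5}) = 2
G(8) = mex({0, 2, 3, 5, 6}) = 1
G(9) = mex({0, 1, 2, 3, 6, 7}) = 4
G(10) = mex({0, 1, 3, 4, 5, 7}) = 2
G(11) = mex({0, 1, 2, 3, 4, 5}) = 6
G(12) = mex({0, 1, 2, 3, 5, 6, 7}) = 4
G(13) = mex({0, 2, 3, 4, 6, 7}) = 1
G(14) = mex({0, 1, 4, 5, 6, 7}) = 2
G(15) = mex({0, 1, 2, 3, 4, 5, 6}) = 7
G(16) = mex({0, 2, 3, 5, 6, 7}) = 1
G(17) = mex({0, 1, 2, 3, 5, 6, 7}) = 4
G(18) = mex({0, 1, 2, 4, 5, 6}) = 3
G(19) = mex({0, 1, 3, 4, 5, 7}) = 2
G(20) = mex({0, 2, 3, 4, 5, 6, 7}) = 1
G(21) = mex({0, 1, 2, 3, 5, 6, 7}) = 4
G(22) = mex({0, 1, 2, 3, 4, 5, 7}) = 6
G(23) = mex({0, 1, 2, 3, 4, 5, 6}) = 7
G(24) = mex({0, 1, 2, 3, 5, 6, 7}) = 4
G(25) = mex({0, 2, 3, 4, 6, 7}) = 1
G(26) = mex({0, 1, 3, 4, 5, 6, 7}) = 2
Therefore G(26) = 2.

2


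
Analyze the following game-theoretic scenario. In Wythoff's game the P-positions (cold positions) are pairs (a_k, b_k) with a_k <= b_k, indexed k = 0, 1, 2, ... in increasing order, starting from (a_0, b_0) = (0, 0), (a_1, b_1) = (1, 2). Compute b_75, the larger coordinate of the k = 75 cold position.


By Wythoff's theorem, a_k = floor(k * phi) and b_k = floor(k * phi^2) = a_k + k, where phi = (1 + sqrt(5))/2 is the golden ratio.
phi = (1 + sqrt(5))/2 = 1.618034
phi^2 = phi + 1 = 2.618034
k = 75
k * phi^2 = 75 * 2.618034 = 196.352549
b_75 = floor(k * phi^2) = 196 (check: a_75 + k = 121 + 75 = 196)

196


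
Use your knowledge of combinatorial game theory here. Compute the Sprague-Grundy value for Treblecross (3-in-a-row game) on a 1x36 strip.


Treblecross: place X on empty cells; 3-in-a-row wins.
Playing within two cells of an existing X lets the opponent win at once, so sensible play treats the cells i-2..i+2 around each X as dead. The player left with no safe cell loses, so this is a normal-play take-away game on strips of safe cells.
Placing X at cell i (0-indexed) of a strip of k safe cells leaves independent strips of sizes max(0, i-2) and max(0, k-i-3). Hence G(k) = mex{ G(max(0,i-2)) XOR G(max(0,k-i-3)) : 0 <= i < k }, with G(0) = 0.
G(1): splits (0,0):0^0=0 -> mex({0}) = 1
G(2): splits (0,0):0^0=0 -> mex({0}) = 1
G(3): splits (0,0):0^0=0 -> mex({0}) = 1
G(4): splits (0,1):0^1=1 (0,0):0^0=0 -> mex({0, 1}) = 2
G(5): splits (0,2):0^1=1 (0,1):0^1=1 (0,0):0^0=0 -> mex({0, 1}) = 2
G(6) = mex({1}) = 0
G(7) = mex({0, 1, 2}) = 3
G(8) = mex({0, 1, 2}) = 3
G(9) = mex({0, 2}) = 1
G(10) = mex({0, 2, 3}) = 1
G(11) = mex({0, 3}) = 1
G(12) = mex({1, 3}) = 0
G(13) = mex({0, 1, 2, 3}) = 4
G(14) = mex({0, 1, 2}) = 3
G(15) = mex({0, 1, 2}) = 3
G(16) = mex({0, 1, 2, 4}) = 3
G(17) = mex({0, 1, 3, 4}) = 2
G(18) = mex({0, 1, 3, 4}) = 2
G(19) = mex({0, 1, 3, 5}) = 2
G(20) = mex({0, 1, 2, 3, 5}) = 4
G(21) = mex({0, 1, 2, 3, 5}) = 4
G(22) = mex({1, 2, 6}) = 0
G(23) = mex({0, 1, 2, 3, 4, 6}) = 5
G(24) = mex({0, 1, 2, 3, 4}) = 5
G(25) = mex({0, 1, 3, 4, 7}) = 2
G(26) = mex({0, 1, 3, 4, 5, 7}) = 2
G(27) = mex({0, 1, 3, 5}) = 2
G(28) = mex({0, 1, 2, 5}) = 3
G(29) = mex({0, 1, 2, 4, 5, 6}) = 3
G(30) = mex({1, 2, 4, 6}) = 0
G(31) = mex({0, 1, 2, 3, 4, 6}) = 5
G(32) = mex({1, 2, 3, 4, 7}) = 0
G(33) = mex({0, 3, 7}) = 1
G(34) = mex({0, 2, 3, 5, 7}) = 1
G(35) = mex({0, 2, 3, 5, 6}) = 1
G(36) = mex({0, 1, 2, 5, 6}) = 3
Therefore G(36) = 3.

3


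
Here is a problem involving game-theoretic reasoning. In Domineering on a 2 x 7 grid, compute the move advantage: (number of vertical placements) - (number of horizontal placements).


Board is 2 x 7 (rows x cols).
Left (vertical) placements: (rows-1) * cols = 1 * 7 = 7
Right (horizontal) placements: rows * (cols-1) = 2 * 6 = 12
Advantage = Left - Right = 7 - 12 = -5

-5


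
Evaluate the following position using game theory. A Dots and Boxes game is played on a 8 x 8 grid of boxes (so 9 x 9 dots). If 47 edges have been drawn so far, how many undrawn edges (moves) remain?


Grid: 8 x 8 boxes, i.e. 9 rows and 9 columns of dots.
Horizontal edges: (rows + 1) * cols = 9 * 8 = 72
Vertical edges: rows * (cols + 1) = 8 * 9 = 72
Total edges: 72 + 72 = 144
Edges drawn: 47
Remaining: 144 - 47 = 97

97


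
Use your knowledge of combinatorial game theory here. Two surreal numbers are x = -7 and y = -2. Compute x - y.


x = -7, y = -2
x - y = -7 - -2 = -5

-5


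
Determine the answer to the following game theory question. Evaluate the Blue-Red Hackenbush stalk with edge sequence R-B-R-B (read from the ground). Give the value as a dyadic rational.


Edges (from ground): R-B-R-B
By Berlekamp's sign-expansion rule, a Blue-Red Hackenbush stalk has the value of the surreal number whose sign sequence is the edge sequence with B -> + and R -> -.
Sign sequence: -+-+
Trace the sign expansion in the surreal number tree, starting from 0:
Edge 1: R (sign -) -> bounds (-inf, 0), value = -1
Edge 2: B (sign +) -> bounds (-1, 0), value = -1/2
Edge 3: R (sign -) -> bounds (-1, -1/2), value = -3/4
Edge 4: B (sign +) -> bounds (-3/4, -1/2), value = -5/8
Game value = -5/8

-5/8


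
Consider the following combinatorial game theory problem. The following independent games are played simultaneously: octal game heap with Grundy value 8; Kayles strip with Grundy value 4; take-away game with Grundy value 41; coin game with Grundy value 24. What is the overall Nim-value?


By the Sprague-Grundy theorem, the Grundy value of a sum of games is the XOR of individual Grundy values.
octal game heap: Grundy value = 8. Running XOR: 0 XOR 8 = 8
Kayles strip: Grundy value = 4. Running XOR: 8 XOR 4 = 12
take-away game: Grundy value = 41. Running XOR: 12 XOR 41 = 37
coin game: Grundy value = 24. Running XOR: 37 XOR 24 = 61
The combined Grundy value is 61.

61


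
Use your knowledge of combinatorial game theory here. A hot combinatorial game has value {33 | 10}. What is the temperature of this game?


The game is {33 | 10}, a switch {a | b} with numbers a > b.
Cooling {a | b} by t gives {a - t | b + t}, which stops being hot when a - t = b + t, i.e. at t = (a - b)/2. So the temperature of a switch is (a - b)/2.
Temperature = (Left option - Right option) / 2
= (33 - (10)) / 2
= 23 / 2
= 23/2

23/2


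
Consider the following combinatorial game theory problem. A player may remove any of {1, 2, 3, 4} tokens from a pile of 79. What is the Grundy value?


The subtraction set is S = {1, 2, 3, 4}.
G(k) = mex{ G(k - s) : s in S, s <= k }. We compute iteratively: G(0) = 0.
G(1) = mex({0}) = 1
G(2) = mex({0, 1}) = 2
G(3) = mex({0, 1, 2}) = 3
G(4) = mex({0, 1, 2, 3}) = 4
G(5) = mex({1, 2, 3, 4}) = 0
G(6) = mex({0, 2, 3, 4}) = 1
G(7) = mex({0, 1, 3, 4}) = 2
G(8) = mex({0, 1, 2, 4}) = 3
Observe that G(5)..G(8) = 0, 1, 2, 3 repeats G(0)..G(3) = 0, 1, 2, 3.
For k >= max(S) = 4, G(k) is determined by the previous 4 values G(k-4)..G(k-1); a window of 4 consecutive values has recurred shifted by 5, so by induction G(k + 5) = G(k) for all k >= 0: the sequence is periodic from the start with period 5.
One period: G(0..4) = 0, 1, 2, 3, 4.
79 mod 5 = 4, so G(79) = G(4) = 4.

4


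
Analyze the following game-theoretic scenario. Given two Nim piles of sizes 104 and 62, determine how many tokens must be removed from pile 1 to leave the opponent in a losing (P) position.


Piles: 104 and 62
Current XOR: 104 XOR 62 = 86 (non-zero, so this is an N-position).
To make the XOR zero, we need to find a move that balances the piles.
For pile 1 (size 104): target = 104 XOR 86 = 62
We reduce pile 1 from 104 to 62.
Tokens removed: 104 - 62 = 42
Verification: 62 XOR 62 = 0

42


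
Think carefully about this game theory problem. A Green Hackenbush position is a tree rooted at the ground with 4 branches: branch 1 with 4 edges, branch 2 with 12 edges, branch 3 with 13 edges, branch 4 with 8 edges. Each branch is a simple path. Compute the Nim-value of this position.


The tree has 4 branches from the ground vertex.
In Green Hackenbush, the Nim-value of a simple path of length k is k.
Branch 1: length 4, Nim-value = 4
Branch 2: length 12, Nim-value = 12
Branch 3: length 13, Nim-value = 13
Branch 4: length 8, Nim-value = 8
Total Nim-value = XOR of all branch values:
0 XOR 4 = 4
4 XOR 12 = 8
8 XOR 13 = 5
5 XOR 8 = 13
Nim-value of the tree = 13

13


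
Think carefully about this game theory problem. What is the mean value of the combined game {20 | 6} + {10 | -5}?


G1 = {20 | 6}, G2 = {10 | -5}
Each is a switch {a | b} with numbers a > b; its mean value is (a + b)/2, and mean value is additive over game sums: m(G1 + G2) = m(G1) + m(G2).
Mean of G1 = (20 + (6))/2 = 26/2 = 13
Mean of G2 = (10 + (-5))/2 = 5/2 = 5/2
Mean of G1 + G2 = 13 + 5/2 = 31/2

31/2


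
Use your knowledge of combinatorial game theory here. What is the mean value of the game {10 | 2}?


Game = {10 | 2}, a switch {a | b} with numbers a > b.
Its thermograph has left wall a - t and right wall b + t, which meet at t = (a - b)/2, where both equal (a + b)/2. So the mast (mean value) is at (a + b)/2.
Mean = (10 + (2))/2 = 12/2 = 6

6


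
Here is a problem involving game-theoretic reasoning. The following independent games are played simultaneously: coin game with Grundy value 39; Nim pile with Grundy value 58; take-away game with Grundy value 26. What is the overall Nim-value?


By the Sprague-Grundy theorem, the Grundy value of a sum of games is the XOR of individual Grundy values.
coin game: Grundy value = 39. Running XOR: 0 XOR 39 = 39
Nim pile: Grundy value = 58. Running XOR: 39 XOR 58 = 29
take-away game: Grundy value = 26. Running XOR: 29 XOR 26 = 7
The combined Grundy value is 7.

7


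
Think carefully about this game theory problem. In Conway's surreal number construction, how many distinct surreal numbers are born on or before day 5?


Day 0: {|} = 0 is born. Count = 1.
Day n: the number of surreal numbers born by day n is 2^(n+1) - 1.
By day 0: 2^1 - 1 = 1
By day 1: 2^2 - 1 = 3
By day 2: 2^3 - 1 = 7
By day 3: 2^4 - 1 = 15
By day 4: 2^5 - 1 = 31
By day 5: 2^6 - 1 = 63
By day 5: 63 surreal numbers.

63


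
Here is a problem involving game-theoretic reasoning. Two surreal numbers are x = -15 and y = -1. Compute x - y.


x = -15, y = -1
x - y = -15 - -1 = -14

-14


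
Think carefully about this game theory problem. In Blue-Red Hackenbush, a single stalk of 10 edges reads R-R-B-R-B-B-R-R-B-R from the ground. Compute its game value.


Edges (from ground): R-R-B-R-B-B-R-R-B-R
By Berlekamp's sign-expansion rule, a Blue-Red Hackenbush stalk has the value of the surreal number whose sign sequence is the edge sequence with B -> + and R -> -.
Sign sequence: --+-++--+-
Trace the sign expansion in the surreal number tree, starting from 0:
Edge 1: R (sign -) -> bounds (-inf, 0), value = -1
Edge 2: R (sign -) -> bounds (-inf, -1), value = -2
Edge 3: B (sign +) -> bounds (-2, -1), value = -3/2
Edge 4: R (sign -) -> bounds (-2, -3/2), value = -7/4
Edge 5: B (sign +) -> bounds (-7/4, -3/2), value = -13/8
Edge 6: B (sign +) -> bounds (-13/8, -3/2), value = -25/16
Edge 7: R (sign -) -> bounds (-13/8, -25/16), value = -51/32
Edge 8: R (sign -) -> bounds (-13/8, -51/32), value = -103/64
Edge 9: B (sign +) -> bounds (-103/64, -51/32), value = -205/128
Edge 10: R (sign -) -> bounds (-103/64, -205/128), value = -411/256
Game value = -411/256

-411/256


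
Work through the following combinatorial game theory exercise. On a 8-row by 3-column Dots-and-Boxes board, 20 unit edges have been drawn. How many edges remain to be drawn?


Grid: 8 x 3 boxes, i.e. 9 rows and 4 columns of dots.
Horizontal edges: (rows + 1) * cols = 9 * 3 = 27
Vertical edges: rows * (cols + 1) = 8 * 4 = 32
Total edges: 27 + 32 = 59
Edges drawn: 20
Remaining: 59 - 20 = 39

39


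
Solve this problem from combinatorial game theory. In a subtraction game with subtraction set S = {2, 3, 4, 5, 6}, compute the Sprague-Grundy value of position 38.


The subtraction set is S = {2, 3, 4, 5, 6}.
G(k) = mex{ G(k - s) : s in S, s <= k }. We compute iteratively: G(0) = 0.
G(1) = mex({}) = 0
G(2) = mex({0}) = 1
G(3) = mex({0}) = 1
G(4) = mex({0, 1}) = 2
G(5) = mex({0, 1}) = 2
G(6) = mex({0, 1, 2}) = 3
G(7) = mex({0, 1, 2}) = 3
G(8) = mex({1, 2, 3}) = 0
G(9) = mex({1, 2, 3}) = 0
G(10) = mex({0, 2, 3}) = 1
G(11) = mex({0, 2, 3}) = 1
G(12) = mex({0, 1, 3}) = 2
G(13) = mex({0, 1, 3}) = 2
Observe that G(8)..G(13) = 0, 0, 1, 1, 2, 2 repeats G(0)..G(5) = 0, 0, 1, 1, 2, 2.
For k >= max(S) = 6, G(k) is determined by the previous 6 values G(k-6)..G(k-1); a window of 6 consecutive values has recurred shifted by 8, so by induction G(k + 8) = G(k) for all k >= 0: the sequence is periodic from the start with period 8.
One period: G(0..7) = 0, 0, 1, 1, 2, 2, 3, 3.
38 mod 8 = 6, so G(38) = G(6) = 3.

3


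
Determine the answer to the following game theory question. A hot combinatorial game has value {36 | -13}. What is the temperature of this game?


The game is {36 | -13}, a switch {a | b} with numbers a > b.
Cooling {a | b} by t gives {a - t | b + t}, which stops being hot when a - t = b + t, i.e. at t = (a - b)/2. So the temperature of a switch is (a - b)/2.
Temperature = (Left option - Right option) / 2
= (36 - (-13)) / 2
= 49 / 2
= 49/2

49/2


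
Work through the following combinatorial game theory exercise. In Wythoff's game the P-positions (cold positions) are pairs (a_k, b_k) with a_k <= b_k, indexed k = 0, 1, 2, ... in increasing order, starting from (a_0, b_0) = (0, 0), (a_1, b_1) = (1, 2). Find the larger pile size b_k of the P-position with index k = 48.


By Wythoff's theorem, a_k = floor(k * phi) and b_k = floor(k * phi^2) = a_k + k, where phi = (1 + sqrt(5))/2 is the golden ratio.
phi = (1 + sqrt(5))/2 = 1.618034
phi^2 = phi + 1 = 2.618034
k = 48
k * phi^2 = 48 * 2.618034 = 125.665631
b_48 = floor(k * phi^2) = 125 (check: a_48 + k = 77 + 48 = 125)

125


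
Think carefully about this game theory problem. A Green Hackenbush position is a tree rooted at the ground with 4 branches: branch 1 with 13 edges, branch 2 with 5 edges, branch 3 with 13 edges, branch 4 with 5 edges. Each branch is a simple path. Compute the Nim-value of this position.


The tree has 4 branches from the ground vertex.
In Green Hackenbush, the Nim-value of a simple path of length k is k.
Branch 1: length 13, Nim-value = 13
Branch 2: length 5, Nim-value = 5
Branch 3: length 13, Nim-value = 13
Branch 4: length 5, Nim-value = 5
Total Nim-value = XOR of all branch values:
0 XOR 13 = 13
13 XOR 5 = 8
8 XOR 13 = 5
5 XOR 5 = 0
Nim-value of the tree = 0

0


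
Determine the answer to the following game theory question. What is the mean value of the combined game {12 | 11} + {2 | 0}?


G1 = {12 | 11}, G2 = {2 | 0}
Each is a switch {a | b} with numbers a > b; its mean value is (a + b)/2, and mean value is additive over game sums: m(G1 + G2) = m(G1) + m(G2).
Mean of G1 = (12 + (11))/2 = 23/2 = 23/2
Mean of G2 = (2 + (0))/2 = 2/2 = 1
Mean of G1 + G2 = 23/2 + 1 = 25/2

25/2


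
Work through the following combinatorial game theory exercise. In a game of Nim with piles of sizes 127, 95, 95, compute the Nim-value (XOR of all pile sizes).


We need the XOR (exclusive or) of all pile sizes.
After XOR-ing pile 1 (size 127): 0 XOR 127 = 127
After XOR-ing pile 2 (size 95): 127 XOR 95 = 32
After XOR-ing pile 3 (size 95): 32 XOR 95 = 127
The Nim-value of this position is 127.

127


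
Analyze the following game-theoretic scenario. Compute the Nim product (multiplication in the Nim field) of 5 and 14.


Nim multiplication is bilinear over XOR: (u XOR v) * w = (u*w) XOR (v*w).
So we split each operand into its bit components and XOR the pairwise Nim products.
5 = 1 + 4 (as XOR of powers of 2).
14 = 2 + 4 + 8 (as XOR of powers of 2).
Using the standard Nim-product table on single bits:
  2*2 = 3,   2*4 = 8,   2*8 = 12,
  4*4 = 6,   4*8 = 11,  8*8 = 13,
and  1*x = x (identity), k*l = l*k (commutative).
Pairwise Nim products:
  1 * 2 = 2
  1 * 4 = 4
  1 * 8 = 8
  4 * 2 = 8
  4 * 4 = 6
  4 * 8 = 11
XOR them: 2 XOR 4 XOR 8 XOR 8 XOR 6 XOR 11 = 11.
Result: 5 * 14 = 11 (in Nim).

11


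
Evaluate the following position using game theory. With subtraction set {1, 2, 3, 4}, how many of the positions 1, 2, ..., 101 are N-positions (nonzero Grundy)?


Subtraction set S = {1, 2, 3, 4}, so G(n) = n mod 5.
G(n) = 0 when n is a multiple of 5.
Multiples of 5 in [1, 101]: 20
N-positions (nonzero Grundy) = 101 - 20 = 81

81


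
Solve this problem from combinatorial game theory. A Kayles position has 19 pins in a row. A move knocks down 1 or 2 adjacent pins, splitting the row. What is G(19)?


Kayles: a move removes 1 or 2 adjacent pins from a contiguous row.
Removing pins from a row of k leaves two independent rows (a, b) with a + b = k - 1 (one pin) or a + b = k - 2 (two pins); an end removal gives a = 0.
By Sprague-Grundy, G(k) = mex{ G(a) XOR G(b) } over all these splits. G(0) = 0.
G(1): splits (0,0):0^0=0 -> mex({0}) = 1
G(2): splits (0,1):0^1=1 (0,0):0^0=0 -> mex({0, 1}) = 2
G(3): splits (0,2):0^2=2 (1,1):1^1=0 (0,1):0^1=1 -> mex({0, 1, 2}) = 3
G(4): splits (0,3):0^3=3 (1,2):1^2=3 (0,2):0^2=2 (1,1):1^1=0 -> mex({0, 2, 3}) = 1
G(5): splits (0,4):0^1=1 (1,3):1^3=2 (2,2):2^2=0 (0,3):0^3=3 (1,2):1^2=3 -> mex({0, 1, 2, 3}) = 4
G(6) = mex({0, 1, 2, 4}) = 3
G(7) = mex({0, 1, 3, 4, 5}) = 2
G(8) = mex({0, 2, 3, 5, 6}) = 1
G(9) = mex({0, 1, 2, 3, 6, 7}) = 4
G(10) = mex({0, 1, 3, 4, 5, 7}) = 2
G(11) = mex({0, 1, 2, 3, 4, 5}) = 6
G(12) = mex({0, 1, 2, 3, 5, 6, 7}) = 4
G(13) = mex({0, 2, 3, 4, 6, 7}) = 1
G(14) = mex({0, 1, 4, 5, 6, 7}) = 2
G(15) = mex({0, 1, 2, 3, 4, 5, 6}) = 7
G(16) = mex({0, 2, 3, 5, 6, 7}) = 1
G(17) = mex({0, 1, 2, 3, 5, 6, 7}) = 4
G(18) = mex({0, 1, 2, 4, 5, 6}) = 3
G(19) = mex({0, 1, 3, 4, 5, 7}) = 2
Therefore G(19) = 2.

2


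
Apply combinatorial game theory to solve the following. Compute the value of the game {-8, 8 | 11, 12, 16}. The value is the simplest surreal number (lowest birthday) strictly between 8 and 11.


Left options: {-8, 8}, max = 8
Right options: {11, 12, 16}, min = 11
All options are numbers and max(Left) < min(Right), so by the simplicity theorem the value is the simplest (earliest-born) number strictly between 8 and 11.
Integers 9 through 10 all lie strictly between 8 and 11.
Among integers, the simplest (lowest birthday = smallest |n|; 0 is born on day 0, +-n on day n) is 9.
No non-integer in the interval can be simpler: if x is a non-integer in the interval, then floor(x) or ceil(x) also lies in the interval (the interval contains an integer), and both are proper prefixes of x's sign expansion, i.e. born earlier. So the game value is 9.
Game value = 9

9


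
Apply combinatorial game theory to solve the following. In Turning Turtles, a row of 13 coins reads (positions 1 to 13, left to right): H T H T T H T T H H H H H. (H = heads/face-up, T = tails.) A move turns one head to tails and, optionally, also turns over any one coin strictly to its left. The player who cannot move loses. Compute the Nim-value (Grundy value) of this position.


Coins: H T H T T H T T H H H H H
Key fact: a single head at position k behaves exactly like a Nim heap of size k (turning it to T and optionally flipping a coin at j < k corresponds to moving the heap from k to j, or to 0), and heads combine as a disjunctive sum (two heads at the same place would cancel, matching j XOR j = 0). So the Nim-value is the XOR of the 1-indexed positions of the heads.
Face-up positions (1-indexed): [1, 3, 6, 9, 10, 11, 12, 13]
XOR 0 with 1: 0 XOR 1 = 1
XOR 1 with 3: 1 XOR 3 = 2
XOR 2 with 6: 2 XOR 6 = 4
XOR 4 with 9: 4 XOR 9 = 13
XOR 13 with 10: 13 XOR 10 = 7
XOR 7 with 11: 7 XOR 11 = 12
XOR 12 with 12: 12 XOR 12 = 0
XOR 0 with 13: 0 XOR 13 = 13
Nim-value = 13

13


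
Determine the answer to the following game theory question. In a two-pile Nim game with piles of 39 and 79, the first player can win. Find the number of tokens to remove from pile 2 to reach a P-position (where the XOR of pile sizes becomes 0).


Piles: 39 and 79
Current XOR: 39 XOR 79 = 104 (non-zero, so this is an N-position).
To make the XOR zero, we need to find a move that balances the piles.
For pile 2 (size 79): target = 79 XOR 104 = 39
We reduce pile 2 from 79 to 39.
Tokens removed: 79 - 39 = 40
Verification: 39 XOR 39 = 0

40


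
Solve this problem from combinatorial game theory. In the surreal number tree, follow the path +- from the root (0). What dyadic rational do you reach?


Sign expansion: +-
Rule: track bounds (lo, hi), initially (-inf, +inf). On '+', the current value becomes lo and we move to the simplest number in (value, hi): value + 1 if hi = +inf, otherwise the midpoint (value + hi)/2. On '-', the current value becomes hi and we move to value - 1 if lo = -inf, otherwise the midpoint (lo + value)/2.
Start at 0.
Step 1: sign = +, move right. Bounds: (0, +inf). Value = 1
Step 2: sign = -, move left. Bounds: (0, 1). Value = 1/2
The surreal number with sign expansion +- is 1/2.

1/2


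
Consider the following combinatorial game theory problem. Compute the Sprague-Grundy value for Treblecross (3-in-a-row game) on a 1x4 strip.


Treblecross: place X on empty cells; 3-in-a-row wins.
Playing within two cells of an existing X lets the opponent win at once, so sensible play treats the cells i-2..i+2 around each X as dead. The player left with no safe cell loses, so this is a normal-play take-away game on strips of safe cells.
Placing X at cell i (0-indexed) of a strip of k safe cells leaves independent strips of sizes max(0, i-2) and max(0, k-i-3). Hence G(k) = mex{ G(max(0,i-2)) XOR G(max(0,k-i-3)) : 0 <= i < k }, with G(0) = 0.
G(1): splits (0,0):0^0=0 -> mex({0}) = 1
G(2): splits (0,0):0^0=0 -> mex({0}) = 1
G(3): splits (0,0):0^0=0 -> mex({0}) = 1
G(4): splits (0,1):0^1=1 (0,0):0^0=0 -> mex({0, 1}) = 2
Therefore G(4) = 2.

2


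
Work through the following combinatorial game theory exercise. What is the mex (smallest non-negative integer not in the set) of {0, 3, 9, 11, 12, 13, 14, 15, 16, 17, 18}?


Set = {0, 3, 9, 11, 12, 13, 14, 15, 16, 17, 18}
0 is in the set.
1 is NOT in the set. This is the mex.
mex = 1

1


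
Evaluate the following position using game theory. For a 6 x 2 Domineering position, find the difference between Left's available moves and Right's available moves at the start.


Board is 6 x 2 (rows x cols).
Left (vertical) placements: (rows-1) * cols = 5 * 2 = 10
Right (horizontal) placements: rows * (cols-1) = 6 * 1 = 6
Advantage = Left - Right = 10 - 6 = 4

4


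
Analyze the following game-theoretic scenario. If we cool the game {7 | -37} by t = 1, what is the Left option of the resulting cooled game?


Original game: {7 | -37} (a switch {a | b} with a > b).
Cooling by t (for t below the temperature (a - b)/2 = 22) taxes each move by t: {a | b} cooled by t is {a - t | b + t}.
Cooling amount: t = 1
Cooled Left option: 7 - 1 = 6
Cooled Right option: -37 + 1 = -36
Cooled game: {6 | -36}
Left option = 6

6


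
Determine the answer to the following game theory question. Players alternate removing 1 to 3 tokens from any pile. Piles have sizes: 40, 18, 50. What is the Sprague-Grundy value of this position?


Subtraction set: {1, 2, 3}
For this subtraction set, G(n) = n mod 4 (period = max + 1 = 4).
Pile 1 (size 40): G(40) = 40 mod 4 = 0
Pile 2 (size 18): G(18) = 18 mod 4 = 2
Pile 3 (size 50): G(50) = 50 mod 4 = 2
Total Grundy value = XOR of all: 0 XOR 2 XOR 2 = 0

0


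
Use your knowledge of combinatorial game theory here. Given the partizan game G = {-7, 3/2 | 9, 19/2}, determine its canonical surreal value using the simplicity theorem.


Left options: {-7, 3/2}, max = 3/2
Right options: {9, 19/2}, min = 9
All options are numbers and max(Left) < min(Right), so by the simplicity theorem the value is the simplest (earliest-born) number strictly between 3/2 and 9.
Integers 2 through 8 all lie strictly between 3/2 and 9.
Among integers, the simplest (lowest birthday = smallest |n|; 0 is born on day 0, +-n on day n) is 2.
No non-integer in the interval can be simpler: if x is a non-integer in the interval, then floor(x) or ceil(x) also lies in the interval (the interval contains an integer), and both are proper prefixes of x's sign expansion, i.e. born earlier. So the game value is 2.
Game value = 2

2


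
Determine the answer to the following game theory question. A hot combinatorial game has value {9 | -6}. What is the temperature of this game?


The game is {9 | -6}, a switch {a | b} with numbers a > b.
Cooling {a | b} by t gives {a - t | b + t}, which stops being hot when a - t = b + t, i.e. at t = (a - b)/2. So the temperature of a switch is (a - b)/2.
Temperature = (Left option - Right option) / 2
= (9 - (-6)) / 2
= 15 / 2
= 15/2

15/2


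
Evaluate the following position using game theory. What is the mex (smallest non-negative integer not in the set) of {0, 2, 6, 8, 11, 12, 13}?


Set = {0, 2, 6, 8, 11, 12, 13}
0 is in the set.
1 is NOT in the set. This is the mex.
mex = 1

1


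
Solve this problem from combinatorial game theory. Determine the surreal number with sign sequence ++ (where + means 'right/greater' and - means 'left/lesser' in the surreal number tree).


Sign expansion: ++
Rule: track bounds (lo, hi), initially (-inf, +inf). On '+', the current value becomes lo and we move to the simplest number in (value, hi): value + 1 if hi = +inf, otherwise the midpoint (value + hi)/2. On '-', the current value becomes hi and we move to value - 1 if lo = -inf, otherwise the midpoint (lo + value)/2.
Start at 0.
Step 1: sign = +, move right. Bounds: (0, +inf). Value = 1
Step 2: sign = +, move right. Bounds: (1, +inf). Value = 2
The surreal number with sign expansion ++ is 2.

2


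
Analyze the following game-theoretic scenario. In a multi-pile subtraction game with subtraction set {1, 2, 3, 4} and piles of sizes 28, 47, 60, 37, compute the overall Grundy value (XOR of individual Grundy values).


Subtraction set: {1, 2, 3, 4}
For this subtraction set, G(n) = n mod 5 (period = max + 1 = 5).
Pile 1 (size 28): G(28) = 28 mod 5 = 3
Pile 2 (size 47): G(47) = 47 mod 5 = 2
Pile 3 (size 60): G(60) = 60 mod 5 = 0
Pile 4 (size 37): G(37) = 37 mod 5 = 2
Total Grundy value = XOR of all: 3 XOR 2 XOR 0 XOR 2 = 3

3


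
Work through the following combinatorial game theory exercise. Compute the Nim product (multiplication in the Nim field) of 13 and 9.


Nim multiplication is bilinear over XOR: (u XOR v) * w = (u*w) XOR (v*w).
So we split each operand into its bit components and XOR the pairwise Nim products.
13 = 1 + 4 + 8 (as XOR of powers of 2).
9 = 1 + 8 (as XOR of powers of 2).
Using the standard Nim-product table on single bits:
  2*2 = 3,   2*4 = 8,   2*8 = 12,
  4*4 = 6,   4*8 = 11,  8*8 = 13,
and  1*x = x (identity), k*l = l*k (commutative).
Pairwise Nim products:
  1 * 1 = 1
  1 * 8 = 8
  4 * 1 = 4
  4 * 8 = 11
  8 * 1 = 8
  8 * 8 = 13
XOR them: 1 XOR 8 XOR 4 XOR 11 XOR 8 XOR 13 = 3.
Result: 13 * 9 = 3 (in Nim).

3


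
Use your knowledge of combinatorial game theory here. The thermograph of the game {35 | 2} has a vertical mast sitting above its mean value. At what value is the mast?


Game = {35 | 2}, a switch {a | b} with numbers a > b.
Its thermograph has left wall a - t and right wall b + t, which meet at t = (a - b)/2, where both equal (a + b)/2. So the mast (mean value) is at (a + b)/2.
Mean = (35 + (2))/2 = 37/2 = 37/2

37/2


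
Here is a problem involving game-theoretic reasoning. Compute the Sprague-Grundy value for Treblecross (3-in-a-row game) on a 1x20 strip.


Treblecross: place X on empty cells; 3-in-a-row wins.
Playing within two cells of an existing X lets the opponent win at once, so sensible play treats the cells i-2..i+2 around each X as dead. The player left with no safe cell loses, so this is a normal-play take-away game on strips of safe cells.
Placing X at cell i (0-indexed) of a strip of k safe cells leaves independent strips of sizes max(0, i-2) and max(0, k-i-3). Hence G(k) = mex{ G(max(0,i-2)) XOR G(max(0,k-i-3)) : 0 <= i < k }, with G(0) = 0.
G(1): splits (0,0):0^0=0 -> mex({0}) = 1
G(2): splits (0,0):0^0=0 -> mex({0}) = 1
G(3): splits (0,0):0^0=0 -> mex({0}) = 1
G(4): splits (0,1):0^1=1 (0,0):0^0=0 -> mex({0, 1}) = 2
G(5): splits (0,2):0^1=1 (0,1):0^1=1 (0,0):0^0=0 -> mex({0, 1}) = 2
G(6) = mex({1}) = 0
G(7) = mex({0, 1, 2}) = 3
G(8) = mex({0, 1, 2}) = 3
G(9) = mex({0, 2}) = 1
G(10) = mex({0, 2, 3}) = 1
G(11) = mex({0, 3}) = 1
G(12) = mex({1, 3}) = 0
G(13) = mex({0, 1, 2, 3}) = 4
G(14) = mex({0, 1, 2}) = 3
G(15) = mex({0, 1, 2}) = 3
G(16) = mex({0, 1, 2, 4}) = 3
G(17) = mex({0, 1, 3, 4}) = 2
G(18) = mex({0, 1, 3, 4}) = 2
G(19) = mex({0, 1, 3, 5}) = 2
G(20) = mex({0, 1, 2, 3, 5}) = 4
Therefore G(20) = 4.

4


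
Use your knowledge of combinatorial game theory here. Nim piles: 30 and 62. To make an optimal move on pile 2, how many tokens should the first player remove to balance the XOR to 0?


Piles: 30 and 62
Current XOR: 30 XOR 62 = 32 (non-zero, so this is an N-position).
To make the XOR zero, we need to find a move that balances the piles.
For pile 2 (size 62): target = 62 XOR 32 = 30
We reduce pile 2 from 62 to 30.
Tokens removed: 62 - 30 = 32
Verification: 30 XOR 30 = 0

32


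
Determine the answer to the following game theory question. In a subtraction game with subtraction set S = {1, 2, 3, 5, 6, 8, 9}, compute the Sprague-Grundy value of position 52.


The subtraction set is S = {1, 2, 3, 5, 6, 8, 9}.
G(k) = mex{ G(k - s) : s in S, s <= k }. We compute iteratively: G(0) = 0.
G(1) = mex({0}) = 1
G(2) = mex({0, 1}) = 2
G(3) = mex({0, 1, 2}) = 3
G(4) = mex({1, 2, 3}) = 0
G(5) = mex({0, 2, 3}) = 1
G(6) = mex({0, 1, 3}) = 2
G(7) = mex({0, 1, 2}) = 3
G(8) = mex({0, 1, 2, 3}) = 4
G(9) = mex({0, 1, 2, 3, 4}) = 5
G(10) = mex({0, 1, 2, 3, 4, 5}) = 6
G(11) = mex({1, 2, 3, 4, 5, 6}) = 0
G(12) = mex({0, 2, 3, 5, 6}) = 1
G(13) = mex({0, 1, 3, 4, 6}) = 2
G(14) = mex({0, 1, 2, 4, 5}) = 3
G(15) = mex({1, 2, 3, 5, 6}) = 0
G(16) = mex({0, 2, 3, 4, 6}) = 1
G(17) = mex({0, 1, 3, 4, 5}) = 2
G(18) = mex({0, 1, 2, 5, 6}) = 3
G(19) = mex({0, 1, 2, 3, 6}) = 4
Observe that G(11)..G(19) = 0, 1, 2, 3, 0, 1, 2, 3, 4 repeats G(0)..G(8) = 0, 1, 2, 3, 0, 1, 2, 3, 4.
For k >= max(S) = 9, G(k) is determined by the previous 9 values G(k-9)..G(k-1); a window of 9 consecutive values has recurred shifted by 11, so by induction G(k + 11) = G(k) for all k >= 0: the sequence is periodic from the start with period 11.
One period: G(0..10) = 0, 1, 2, 3, 0, 1, 2, 3, 4, 5, 6.
52 mod 11 = 8, so G(52) = G(8) = 4.

4


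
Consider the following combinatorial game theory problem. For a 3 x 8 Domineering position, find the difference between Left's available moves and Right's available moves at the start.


Board is 3 x 8 (rows x cols).
Left (vertical) placements: (rows-1) * cols = 2 * 8 = 16
Right (horizontal) placements: rows * (cols-1) = 3 * 7 = 21
Advantage = Left - Right = 16 - 21 = -5

-5


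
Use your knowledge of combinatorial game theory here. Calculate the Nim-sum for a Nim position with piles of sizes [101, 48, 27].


We need the XOR (exclusive or) of all pile sizes.
After XOR-ing pile 1 (size 101): 0 XOR 101 = 101
After XOR-ing pile 2 (size 48): 101 XOR 48 = 85
After XOR-ing pile 3 (size 27): 85 XOR 27 = 78
The Nim-value of this position is 78.

78


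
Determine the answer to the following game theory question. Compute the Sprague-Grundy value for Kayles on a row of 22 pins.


Kayles: a move removes 1 or 2 adjacent pins from a contiguous row.
Removing pins from a row of k leaves two independent rows (a, b) with a + b = k - 1 (one pin) or a + b = k - 2 (two pins); an end removal gives a = 0.
By Sprague-Grundy, G(k) = mex{ G(a) XOR G(b) } over all these splits. G(0) = 0.
G(1): splits (0,0):0^0=0 -> mex({0}) = 1
G(2): splits (0,1):0^1=1 (0,0):0^0=0 -> mex({0, 1}) = 2
G(3): splits (0,2):0^2=2 (1,1):1^1=0 (0,1):0^1=1 -> mex({0, 1, 2}) = 3
G(4): splits (0,3):0^3=3 (1,2):1^2=3 (0,2):0^2=2 (1,1):1^1=0 -> mex({0, 2, 3}) = 1
G(5): splits (0,4):0^1=1 (1,3):1^3=2 (2,2):2^2=0 (0,3):0^3=3 (1,2):1^2=3 -> mex({0, 1, 2, 3}) = 4
G(6) = mex({0, 1, 2, 4}) = 3
G(7) = mex({0, 1, 3, 4, 5}) = 2
G(8) = mex({0, 2, 3, 5, 6}) = 1
G(9) = mex({0, 1, 2, 3, 6, 7}) = 4
G(10) = mex({0, 1, 3, 4, 5, 7}) = 2
G(11) = mex({0, 1, 2, 3, 4, 5}) = 6
G(12) = mex({0, 1, 2, 3, 5, 6, 7}) = 4
G(13) = mex({0, 2, 3, 4, 6, 7}) = 1
G(14) = mex({0, 1, 4, 5, 6, 7}) = 2
G(15) = mex({0, 1, 2, 3, 4, 5, 6}) = 7
G(16) = mex({0, 2, 3, 5, 6, 7}) = 1
G(17) = mex({0, 1, 2, 3, 5, 6, 7}) = 4
G(18) = mex({0, 1, 2, 4, 5, 6}) = 3
G(19) = mex({0, 1, 3, 4, 5, 7}) = 2
G(20) = mex({0, 2, 3, 4, 5, 6, 7}) = 1
G(21) = mex({0, 1, 2, 3, 5, 6, 7}) = 4
G(22) = mex({0, 1, 2, 3, 4, 5, 7}) = 6
Therefore G(22) = 6.

6


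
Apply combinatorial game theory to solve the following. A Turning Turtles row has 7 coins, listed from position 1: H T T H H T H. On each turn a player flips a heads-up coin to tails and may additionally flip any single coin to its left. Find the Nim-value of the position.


Coins: H T T H H T H
Key fact: a single head at position k behaves exactly like a Nim heap of size k (turning it to T and optionally flipping a coin at j < k corresponds to moving the heap from k to j, or to 0), and heads combine as a disjunctive sum (two heads at the same place would cancel, matching j XOR j = 0). So the Nim-value is the XOR of the 1-indexed positions of the heads.
Face-up positions (1-indexed): [1, 4, 5, 7]
XOR 0 with 1: 0 XOR 1 = 1
XOR 1 with 4: 1 XOR 4 = 5
XOR 5 with 5: 5 XOR 5 = 0
XOR 0 with 7: 0 XOR 7 = 7
Nim-value = 7

7


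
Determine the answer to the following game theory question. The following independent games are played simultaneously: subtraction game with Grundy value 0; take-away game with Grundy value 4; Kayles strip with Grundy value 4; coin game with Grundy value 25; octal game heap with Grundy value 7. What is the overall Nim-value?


By the Sprague-Grundy theorem, the Grundy value of a sum of games is the XOR of individual Grundy values.
subtraction game: Grundy value = 0. Running XOR: 0 XOR 0 = 0
take-away game: Grundy value = 4. Running XOR: 0 XOR 4 = 4
Kayles strip: Grundy value = 4. Running XOR: 4 XOR 4 = 0
coin game: Grundy value = 25. Running XOR: 0 XOR 25 = 25
octal game heap: Grundy value = 7. Running XOR: 25 XOR 7 = 30
The combined Grundy value is 30.

30


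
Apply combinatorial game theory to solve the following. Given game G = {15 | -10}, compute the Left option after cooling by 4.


Original game: {15 | -10} (a switch {a | b} with a > b).
Cooling by t (for t below the temperature (a - b)/2 = 25/2) taxes each move by t: {a | b} cooled by t is {a - t | b + t}.
Cooling amount: t = 4
Cooled Left option: 15 - 4 = 11
Cooled Right option: -10 + 4 = -6
Cooled game: {11 | -6}
Left option = 11

11


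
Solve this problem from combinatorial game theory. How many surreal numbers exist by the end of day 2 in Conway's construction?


Day 0: {|} = 0 is born. Count = 1.
Day n: the number of surreal numbers born by day n is 2^(n+1) - 1.
By day 0: 2^1 - 1 = 1
By day 1: 2^2 - 1 = 3
By day 2: 2^3 - 1 = 7
By day 2: 7 surreal numbers.

7


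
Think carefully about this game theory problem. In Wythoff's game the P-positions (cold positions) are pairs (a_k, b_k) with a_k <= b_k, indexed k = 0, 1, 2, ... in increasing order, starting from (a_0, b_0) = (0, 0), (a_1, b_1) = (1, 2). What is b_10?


By Wythoff's theorem, a_k = floor(k * phi) and b_k = floor(k * phi^2) = a_k + k, where phi = (1 + sqrt(5))/2 is the golden ratio.
phi = (1 + sqrt(5))/2 = 1.618034
phi^2 = phi + 1 = 2.618034
k = 10
k * phi^2 = 10 * 2.618034 = 26.180340
b_10 = floor(k * phi^2) = 26 (check: a_10 + k = 16 + 10 = 26)

26


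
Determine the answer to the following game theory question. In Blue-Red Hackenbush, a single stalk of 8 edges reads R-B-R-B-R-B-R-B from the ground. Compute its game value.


Edges (from ground): R-B-R-B-R-B-R-B
By Berlekamp's sign-expansion rule, a Blue-Red Hackenbush stalk has the value of the surreal number whose sign sequence is the edge sequence with B -> + and R -> -.
Sign sequence: -+-+-+-+
Trace the sign expansion in the surreal number tree, starting from 0:
Edge 1: R (sign -) -> bounds (-inf, 0), value = -1
Edge 2: B (sign +) -> bounds (-1, 0), value = -1/2
Edge 3: R (sign -) -> bounds (-1, -1/2), value = -3/4
Edge 4: B (sign +) -> bounds (-3/4, -1/2), value = -5/8
Edge 5: R (sign -) -> bounds (-3/4, -5/8), value = -11/16
Edge 6: B (sign +) -> bounds (-11/16, -5/8), value = -21/32
Edge 7: R (sign -) -> bounds (-11/16, -21/32), value = -43/64
Edge 8: B (sign +) -> bounds (-43/64, -21/32), value = -85/128
Game value = -85/128

-85/128


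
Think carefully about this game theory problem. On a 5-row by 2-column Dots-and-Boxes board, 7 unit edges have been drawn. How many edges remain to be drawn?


Grid: 5 x 2 boxes, i.e. 6 rows and 3 columns of dots.
Horizontal edges: (rows + 1) * cols = 6 * 2 = 12
Vertical edges: rows * (cols + 1) = 5 * 3 = 15
Total edges: 12 + 15 = 27
Edges drawn: 7
Remaining: 27 - 7 = 20

20


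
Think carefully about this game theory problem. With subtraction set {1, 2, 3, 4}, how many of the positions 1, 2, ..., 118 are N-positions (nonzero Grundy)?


Subtraction set S = {1, 2, 3, 4}, so G(n) = n mod 5.
G(n) = 0 when n is a multiple of 5.
Multiples of 5 in [1, 118]: 23
N-positions (nonzero Grundy) = 118 - 23 = 95

95


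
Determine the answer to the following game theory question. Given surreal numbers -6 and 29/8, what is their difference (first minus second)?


x = -6, y = 29/8
Converting to common denominator: 8
x = -48/8, y = 29/8
x - y = -6 - 29/8 = -77/8

-77/8


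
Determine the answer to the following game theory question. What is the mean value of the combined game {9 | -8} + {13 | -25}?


G1 = {9 | -8}, G2 = {13 | -25}
Each is a switch {a | b} with numbers a > b; its mean value is (a + b)/2, and mean value is additive over game sums: m(G1 + G2) = m(G1) + m(G2).
Mean of G1 = (9 + (-8))/2 = 1/2 = 1/2
Mean of G2 = (13 + (-25))/2 = -12/2 = -6
Mean of G1 + G2 = 1/2 + -6 = -11/2

-11/2


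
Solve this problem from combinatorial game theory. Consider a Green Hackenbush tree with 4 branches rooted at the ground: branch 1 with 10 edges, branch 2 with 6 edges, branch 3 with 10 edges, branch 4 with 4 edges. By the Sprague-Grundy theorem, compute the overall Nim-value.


The tree has 4 branches from the ground vertex.
In Green Hackenbush, the Nim-value of a simple path of length k is k.
Branch 1: length 10, Nim-value = 10
Branch 2: length 6, Nim-value = 6
Branch 3: length 10, Nim-value = 10
Branch 4: length 4, Nim-value = 4
Total Nim-value = XOR of all branch values:
0 XOR 10 = 10
10 XOR 6 = 12
12 XOR 10 = 6
6 XOR 4 = 2
Nim-value of the tree = 2

2
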